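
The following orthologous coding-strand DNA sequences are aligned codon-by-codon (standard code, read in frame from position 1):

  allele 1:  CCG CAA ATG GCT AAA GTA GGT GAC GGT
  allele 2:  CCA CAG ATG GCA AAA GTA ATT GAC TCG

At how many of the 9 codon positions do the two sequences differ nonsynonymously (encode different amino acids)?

Codon 1: CCG Pro / CCA Pro — synonymous.
Codon 2: CAA Gln / CAG Gln — synonymous.
Codon 3: ATG Met / ATG Met — identical.
Codon 4: GCT Ala / GCA Ala — synonymous.
Codon 5: AAA Lys / AAA Lys — identical.
Codon 6: GTA Val / GTA Val — identical.
Codon 7: GGT Gly / ATT Ile — nonsynonymous.
Codon 8: GAC Asp / GAC Asp — identical.
Codon 9: GGT Gly / TCG Ser — nonsynonymous.
Nonsynonymous differences: 2.

2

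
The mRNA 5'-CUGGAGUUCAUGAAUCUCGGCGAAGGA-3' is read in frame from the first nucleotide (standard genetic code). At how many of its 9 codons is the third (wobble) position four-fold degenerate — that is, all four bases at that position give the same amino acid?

4

Codon 1 CUG (Leu): third position 4-fold.
Codon 2 GAG (Glu): third position 2-fold.
Codon 3 UUC (Phe): third position 2-fold.
Codon 4 AUG (Met): third position 1-fold.
Codon 5 AAU (Asn): third position 2-fold.
Codon 6 CUC (Leu): third position 4-fold.
Codon 7 GGC (Gly): third position 4-fold.
Codon 8 GAA (Glu): third position 2-fold.
Codon 9 GGA (Gly): third position 4-fold.
Four-fold degenerate third positions: 4.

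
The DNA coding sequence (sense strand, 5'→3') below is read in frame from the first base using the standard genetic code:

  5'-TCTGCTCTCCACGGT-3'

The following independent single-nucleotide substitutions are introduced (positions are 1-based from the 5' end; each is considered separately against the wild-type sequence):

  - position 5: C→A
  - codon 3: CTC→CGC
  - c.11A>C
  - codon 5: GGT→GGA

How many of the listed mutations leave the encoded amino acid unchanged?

1

Codon 2: GCT (Ala) → GAT (Asp) — missense.
Codon 3: CTC (Leu) → CGC (Arg) — missense.
Codon 4: CAC (His) → CCC (Pro) — missense.
Codon 5: GGT (Gly) → GGA (Gly) — synonymous.
Synonymous: 1 of 4.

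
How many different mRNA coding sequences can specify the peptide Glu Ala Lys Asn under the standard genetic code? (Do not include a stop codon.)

32

Glu: 2 codons.
Ala: 4 codons.
Lys: 2 codons.
Asn: 2 codons.
2 × 4 × 2 × 2 = 32.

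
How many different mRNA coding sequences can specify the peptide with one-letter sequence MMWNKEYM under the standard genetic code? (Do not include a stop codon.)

Met: 1 codon.
Met: 1 codon.
Trp: 1 codon.
Asn: 2 codons.
Lys: 2 codons.
Glu: 2 codons.
Tyr: 2 codons.
Met: 1 codon.
1 × 1 × 1 × 2 × 2 × 2 × 2 × 1 = 16.

16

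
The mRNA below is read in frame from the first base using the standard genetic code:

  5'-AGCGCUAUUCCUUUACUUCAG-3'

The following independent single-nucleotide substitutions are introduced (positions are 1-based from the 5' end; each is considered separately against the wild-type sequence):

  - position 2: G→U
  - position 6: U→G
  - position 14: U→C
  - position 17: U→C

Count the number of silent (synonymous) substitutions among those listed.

Codon 1: AGC (Ser) → AUC (Ile) — missense.
Codon 2: GCU (Ala) → GCG (Ala) — synonymous.
Codon 5: UUA (Leu) → UCA (Ser) — missense.
Codon 6: CUU (Leu) → CCU (Pro) — missense.
Synonymous: 1 of 4.

1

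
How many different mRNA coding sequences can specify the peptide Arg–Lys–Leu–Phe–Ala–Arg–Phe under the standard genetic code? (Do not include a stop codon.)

Arg: 6 codons.
Lys: 2 codons.
Leu: 6 codons.
Phe: 2 codons.
Ala: 4 codons.
Arg: 6 codons.
Phe: 2 codons.
6 × 2 × 6 × 2 × 4 × 6 × 2 = 6912.

6912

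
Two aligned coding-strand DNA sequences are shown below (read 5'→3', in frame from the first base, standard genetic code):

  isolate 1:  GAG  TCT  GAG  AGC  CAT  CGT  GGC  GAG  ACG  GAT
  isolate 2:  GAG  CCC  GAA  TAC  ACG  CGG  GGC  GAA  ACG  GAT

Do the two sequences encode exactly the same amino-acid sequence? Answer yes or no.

Codon 1: GAG Glu / GAG Glu — identical.
Codon 2: TCT Ser / CCC Pro — nonsynonymous.
Codon 3: GAG Glu / GAA Glu — synonymous.
Codon 4: AGC Ser / TAC Tyr — nonsynonymous.
Codon 5: CAT His / ACG Thr — nonsynonymous.
Codon 6: CGT Arg / CGG Arg — synonymous.
Codon 7: GGC Gly / GGC Gly — identical.
Codon 8: GAG Glu / GAA Glu — synonymous.
Codon 9: ACG Thr / ACG Thr — identical.
Codon 10: GAT Asp / GAT Asp — identical.
Nonsynonymous differences: 3 → different protein.

no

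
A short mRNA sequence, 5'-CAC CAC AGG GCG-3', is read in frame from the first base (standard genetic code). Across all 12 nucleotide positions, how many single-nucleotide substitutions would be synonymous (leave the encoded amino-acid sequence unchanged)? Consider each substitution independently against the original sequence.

7

Codon 1 (CAC, His): 1 synonymous substitution.
Codon 2 (CAC, His): 1 synonymous substitution.
Codon 3 (AGG, Arg): 2 synonymous substitutions.
Codon 4 (GCG, Ala): 3 synonymous substitutions.
Total: 1 + 1 + 2 + 3 = 7.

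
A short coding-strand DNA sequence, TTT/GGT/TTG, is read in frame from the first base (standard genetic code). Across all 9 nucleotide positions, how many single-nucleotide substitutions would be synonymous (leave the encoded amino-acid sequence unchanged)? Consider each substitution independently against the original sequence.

Codon 1 (TTT, Phe): 1 synonymous substitution.
Codon 2 (GGT, Gly): 3 synonymous substitutions.
Codon 3 (TTG, Leu): 2 synonymous substitutions.
Total: 1 + 3 + 2 = 6.

6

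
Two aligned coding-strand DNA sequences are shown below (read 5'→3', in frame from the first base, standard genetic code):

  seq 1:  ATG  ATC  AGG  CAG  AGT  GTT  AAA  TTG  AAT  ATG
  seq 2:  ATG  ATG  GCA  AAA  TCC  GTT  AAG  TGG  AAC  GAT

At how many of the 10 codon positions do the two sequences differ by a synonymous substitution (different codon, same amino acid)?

Codon 1: ATG Met / ATG Met — identical.
Codon 2: ATC Ile / ATG Met — nonsynonymous.
Codon 3: AGG Arg / GCA Ala — nonsynonymous.
Codon 4: CAG Gln / AAA Lys — nonsynonymous.
Codon 5: AGT Ser / TCC Ser — synonymous.
Codon 6: GTT Val / GTT Val — identical.
Codon 7: AAA Lys / AAG Lys — synonymous.
Codon 8: TTG Leu / TGG Trp — nonsynonymous.
Codon 9: AAT Asn / AAC Asn — synonymous.
Codon 10: ATG Met / GAT Asp — nonsynonymous.
Synonymous differences: 3.

3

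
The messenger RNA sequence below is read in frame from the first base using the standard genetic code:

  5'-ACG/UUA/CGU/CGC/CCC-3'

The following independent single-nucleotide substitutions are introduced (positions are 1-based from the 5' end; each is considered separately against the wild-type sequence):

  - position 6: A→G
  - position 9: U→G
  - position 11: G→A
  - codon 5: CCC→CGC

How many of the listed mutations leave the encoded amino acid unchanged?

Codon 2: UUA (Leu) → UUG (Leu) — synonymous.
Codon 3: CGU (Arg) → CGG (Arg) — synonymous.
Codon 4: CGC (Arg) → CAC (His) — missense.
Codon 5: CCC (Pro) → CGC (Arg) — missense.
Synonymous: 2 of 4.

2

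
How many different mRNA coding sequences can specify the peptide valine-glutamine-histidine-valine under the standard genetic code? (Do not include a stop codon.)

64

Val: 4 codons.
Gln: 2 codons.
His: 2 codons.
Val: 4 codons.
4 × 2 × 2 × 4 = 64.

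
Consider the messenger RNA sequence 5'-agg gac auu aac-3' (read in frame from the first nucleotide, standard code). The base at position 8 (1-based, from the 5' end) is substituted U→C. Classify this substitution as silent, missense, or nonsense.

missense

Position 8 falls in codon 3: AUU → Ile.
After the substitution the codon is ACU → Thr.
Ile ≠ Thr, so this is a missense mutation.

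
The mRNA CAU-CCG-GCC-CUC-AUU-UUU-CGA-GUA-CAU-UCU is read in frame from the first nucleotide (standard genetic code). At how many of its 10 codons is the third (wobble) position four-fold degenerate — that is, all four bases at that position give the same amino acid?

Codon 1 CAU (His): third position 2-fold.
Codon 2 CCG (Pro): third position 4-fold.
Codon 3 GCC (Ala): third position 4-fold.
Codon 4 CUC (Leu): third position 4-fold.
Codon 5 AUU (Ile): third position 3-fold.
Codon 6 UUU (Phe): third position 2-fold.
Codon 7 CGA (Arg): third position 4-fold.
Codon 8 GUA (Val): third position 4-fold.
Codon 9 CAU (His): third position 2-fold.
Codon 10 UCU (Ser): third position 4-fold.
Four-fold degenerate third positions: 6.

6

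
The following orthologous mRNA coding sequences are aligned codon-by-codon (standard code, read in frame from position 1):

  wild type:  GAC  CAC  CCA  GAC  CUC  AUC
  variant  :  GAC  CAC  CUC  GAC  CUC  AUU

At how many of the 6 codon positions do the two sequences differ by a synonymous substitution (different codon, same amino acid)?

1

Codon 1: GAC Asp / GAC Asp — identical.
Codon 2: CAC His / CAC His — identical.
Codon 3: CCA Pro / CUC Leu — nonsynonymous.
Codon 4: GAC Asp / GAC Asp — identical.
Codon 5: CUC Leu / CUC Leu — identical.
Codon 6: AUC Ile / AUU Ile — synonymous.
Synonymous differences: 1.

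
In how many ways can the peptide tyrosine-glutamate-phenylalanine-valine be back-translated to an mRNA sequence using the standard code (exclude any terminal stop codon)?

Tyr: 2 codons.
Glu: 2 codons.
Phe: 2 codons.
Val: 4 codons.
2 × 2 × 2 × 4 = 32.

32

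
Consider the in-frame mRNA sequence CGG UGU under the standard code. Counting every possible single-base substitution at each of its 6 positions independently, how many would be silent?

5

Codon 1 (CGG, Arg): 4 synonymous substitutions.
Codon 2 (UGU, Cys): 1 synonymous substitution.
Total: 4 + 1 = 5.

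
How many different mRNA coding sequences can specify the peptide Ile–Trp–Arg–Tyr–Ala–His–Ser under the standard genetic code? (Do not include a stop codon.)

Ile: 3 codons.
Trp: 1 codon.
Arg: 6 codons.
Tyr: 2 codons.
Ala: 4 codons.
His: 2 codons.
Ser: 6 codons.
3 × 1 × 6 × 2 × 4 × 2 × 6 = 1728.

1728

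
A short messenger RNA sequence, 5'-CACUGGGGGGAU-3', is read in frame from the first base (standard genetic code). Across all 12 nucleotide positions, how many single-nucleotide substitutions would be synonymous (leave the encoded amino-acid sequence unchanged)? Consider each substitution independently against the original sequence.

5

Codon 1 (CAC, His): 1 synonymous substitution.
Codon 2 (UGG, Trp): 0 synonymous substitutions.
Codon 3 (GGG, Gly): 3 synonymous substitutions.
Codon 4 (GAU, Asp): 1 synonymous substitution.
Total: 1 + 0 + 3 + 1 = 5.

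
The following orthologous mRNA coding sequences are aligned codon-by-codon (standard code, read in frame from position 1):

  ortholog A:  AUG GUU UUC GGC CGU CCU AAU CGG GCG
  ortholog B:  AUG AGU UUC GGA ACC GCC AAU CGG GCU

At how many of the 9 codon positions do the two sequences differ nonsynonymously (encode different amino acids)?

Codon 1: AUG Met / AUG Met — identical.
Codon 2: GUU Val / AGU Ser — nonsynonymous.
Codon 3: UUC Phe / UUC Phe — identical.
Codon 4: GGC Gly / GGA Gly — synonymous.
Codon 5: CGU Arg / ACC Thr — nonsynonymous.
Codon 6: CCU Pro / GCC Ala — nonsynonymous.
Codon 7: AAU Asn / AAU Asn — identical.
Codon 8: CGG Arg / CGG Arg — identical.
Codon 9: GCG Ala / GCU Ala — synonymous.
Nonsynonymous differences: 3.

3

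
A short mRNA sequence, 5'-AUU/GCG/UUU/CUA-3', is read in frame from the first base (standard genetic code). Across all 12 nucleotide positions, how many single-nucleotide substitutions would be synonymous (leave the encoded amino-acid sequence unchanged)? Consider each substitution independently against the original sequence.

Codon 1 (AUU, Ile): 2 synonymous substitutions.
Codon 2 (GCG, Ala): 3 synonymous substitutions.
Codon 3 (UUU, Phe): 1 synonymous substitution.
Codon 4 (CUA, Leu): 4 synonymous substitutions.
Total: 2 + 3 + 1 + 4 = 10.

10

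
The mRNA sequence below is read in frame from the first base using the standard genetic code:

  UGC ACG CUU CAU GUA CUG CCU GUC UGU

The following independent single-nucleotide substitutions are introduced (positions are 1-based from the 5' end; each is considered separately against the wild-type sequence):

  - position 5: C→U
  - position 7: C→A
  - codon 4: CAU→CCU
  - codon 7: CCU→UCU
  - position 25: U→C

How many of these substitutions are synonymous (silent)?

0

Codon 2: ACG (Thr) → AUG (Met) — missense.
Codon 3: CUU (Leu) → AUU (Ile) — missense.
Codon 4: CAU (His) → CCU (Pro) — missense.
Codon 7: CCU (Pro) → UCU (Ser) — missense.
Codon 9: UGU (Cys) → CGU (Arg) — missense.
Synonymous: 0 of 5.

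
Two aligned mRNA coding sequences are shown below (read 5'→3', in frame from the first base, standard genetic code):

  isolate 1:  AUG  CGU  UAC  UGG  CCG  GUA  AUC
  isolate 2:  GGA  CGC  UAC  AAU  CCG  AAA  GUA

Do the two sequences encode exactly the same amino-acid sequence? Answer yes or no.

Codon 1: AUG Met / GGA Gly — nonsynonymous.
Codon 2: CGU Arg / CGC Arg — synonymous.
Codon 3: UAC Tyr / UAC Tyr — identical.
Codon 4: UGG Trp / AAU Asn — nonsynonymous.
Codon 5: CCG Pro / CCG Pro — identical.
Codon 6: GUA Val / AAA Lys — nonsynonymous.
Codon 7: AUC Ile / GUA Val — nonsynonymous.
Nonsynonymous differences: 4 → different protein.

no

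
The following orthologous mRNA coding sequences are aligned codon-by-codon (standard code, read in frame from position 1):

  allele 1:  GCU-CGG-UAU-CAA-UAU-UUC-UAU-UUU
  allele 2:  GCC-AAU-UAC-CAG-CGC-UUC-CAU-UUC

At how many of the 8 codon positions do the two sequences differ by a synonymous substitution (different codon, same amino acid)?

4

Codon 1: GCU Ala / GCC Ala — synonymous.
Codon 2: CGG Arg / AAU Asn — nonsynonymous.
Codon 3: UAU Tyr / UAC Tyr — synonymous.
Codon 4: CAA Gln / CAG Gln — synonymous.
Codon 5: UAU Tyr / CGC Arg — nonsynonymous.
Codon 6: UUC Phe / UUC Phe — identical.
Codon 7: UAU Tyr / CAU His — nonsynonymous.
Codon 8: UUU Phe / UUC Phe — synonymous.
Synonymous differences: 4.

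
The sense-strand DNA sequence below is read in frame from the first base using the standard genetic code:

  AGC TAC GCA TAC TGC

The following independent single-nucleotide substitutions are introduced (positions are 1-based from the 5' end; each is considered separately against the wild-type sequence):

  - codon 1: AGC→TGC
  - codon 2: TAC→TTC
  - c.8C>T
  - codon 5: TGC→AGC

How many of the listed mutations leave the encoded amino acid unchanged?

Codon 1: AGC (Ser) → TGC (Cys) — missense.
Codon 2: TAC (Tyr) → TTC (Phe) — missense.
Codon 3: GCA (Ala) → GTA (Val) — missense.
Codon 5: TGC (Cys) → AGC (Ser) — missense.
Synonymous: 0 of 4.

0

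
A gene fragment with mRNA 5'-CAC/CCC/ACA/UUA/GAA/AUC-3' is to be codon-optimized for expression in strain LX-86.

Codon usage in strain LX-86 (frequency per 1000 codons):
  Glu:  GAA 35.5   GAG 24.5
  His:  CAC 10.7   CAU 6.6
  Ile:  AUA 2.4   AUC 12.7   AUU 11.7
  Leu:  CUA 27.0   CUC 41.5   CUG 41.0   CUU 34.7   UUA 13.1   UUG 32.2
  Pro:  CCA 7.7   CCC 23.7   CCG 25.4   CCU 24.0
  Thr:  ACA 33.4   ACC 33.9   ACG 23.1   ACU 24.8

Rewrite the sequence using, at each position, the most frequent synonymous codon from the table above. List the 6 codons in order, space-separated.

CAC CCG ACC CUC GAA AUC

Codon 1 (His): best is CAC at 10.7.
Codon 2 (Pro): best is CCG at 25.4.
Codon 3 (Thr): best is ACC at 33.9.
Codon 4 (Leu): best is CUC at 41.5.
Codon 5 (Glu): best is GAA at 35.5.
Codon 6 (Ile): best is AUC at 12.7.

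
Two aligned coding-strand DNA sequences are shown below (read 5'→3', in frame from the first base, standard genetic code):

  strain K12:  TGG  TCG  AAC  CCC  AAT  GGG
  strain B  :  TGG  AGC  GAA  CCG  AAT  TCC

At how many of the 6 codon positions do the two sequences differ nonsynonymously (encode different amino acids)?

Codon 1: TGG Trp / TGG Trp — identical.
Codon 2: TCG Ser / AGC Ser — synonymous.
Codon 3: AAC Asn / GAA Glu — nonsynonymous.
Codon 4: CCC Pro / CCG Pro — synonymous.
Codon 5: AAT Asn / AAT Asn — identical.
Codon 6: GGG Gly / TCC Ser — nonsynonymous.
Nonsynonymous differences: 2.

2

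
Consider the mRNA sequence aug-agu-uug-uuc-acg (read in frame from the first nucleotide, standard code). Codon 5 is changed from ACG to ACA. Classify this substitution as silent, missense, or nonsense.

silent

Position 15 falls in codon 5: ACG → Thr.
After the substitution the codon is ACA → Thr.
Both encode Thr, so the change is synonymous.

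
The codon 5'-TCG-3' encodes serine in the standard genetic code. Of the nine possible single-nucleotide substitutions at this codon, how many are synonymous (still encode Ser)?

3

Position 1: none → 0 synonymous.
Position 2: none → 0 synonymous.
Position 3: TCT, TCC, TCA → 3 synonymous.
Total: 0 + 0 + 3 = 3.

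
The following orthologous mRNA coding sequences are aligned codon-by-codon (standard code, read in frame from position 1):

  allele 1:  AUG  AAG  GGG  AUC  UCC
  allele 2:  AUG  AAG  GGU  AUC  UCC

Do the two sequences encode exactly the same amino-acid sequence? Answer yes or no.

yes

Codon 1: AUG Met / AUG Met — identical.
Codon 2: AAG Lys / AAG Lys — identical.
Codon 3: GGG Gly / GGU Gly — synonymous.
Codon 4: AUC Ile / AUC Ile — identical.
Codon 5: UCC Ser / UCC Ser — identical.
Nonsynonymous differences: 0 → same protein.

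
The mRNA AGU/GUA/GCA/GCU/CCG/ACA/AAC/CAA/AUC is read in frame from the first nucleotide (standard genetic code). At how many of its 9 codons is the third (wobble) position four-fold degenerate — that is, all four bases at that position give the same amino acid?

Codon 1 AGU (Ser): third position 2-fold.
Codon 2 GUA (Val): third position 4-fold.
Codon 3 GCA (Ala): third position 4-fold.
Codon 4 GCU (Ala): third position 4-fold.
Codon 5 CCG (Pro): third position 4-fold.
Codon 6 ACA (Thr): third position 4-fold.
Codon 7 AAC (Asn): third position 2-fold.
Codon 8 CAA (Gln): third position 2-fold.
Codon 9 AUC (Ile): third position 3-fold.
Four-fold degenerate third positions: 5.

5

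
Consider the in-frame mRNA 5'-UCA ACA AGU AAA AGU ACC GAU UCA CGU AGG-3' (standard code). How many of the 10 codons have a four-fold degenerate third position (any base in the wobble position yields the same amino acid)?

5

Codon 1 UCA (Ser): third position 4-fold.
Codon 2 ACA (Thr): third position 4-fold.
Codon 3 AGU (Ser): third position 2-fold.
Codon 4 AAA (Lys): third position 2-fold.
Codon 5 AGU (Ser): third position 2-fold.
Codon 6 ACC (Thr): third position 4-fold.
Codon 7 GAU (Asp): third position 2-fold.
Codon 8 UCA (Ser): third position 4-fold.
Codon 9 CGU (Arg): third position 4-fold.
Codon 10 AGG (Arg): third position 2-fold.
Four-fold degenerate third positions: 5.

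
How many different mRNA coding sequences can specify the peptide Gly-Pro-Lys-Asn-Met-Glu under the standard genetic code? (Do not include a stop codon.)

Gly: 4 codons.
Pro: 4 codons.
Lys: 2 codons.
Asn: 2 codons.
Met: 1 codon.
Glu: 2 codons.
4 × 4 × 2 × 2 × 1 × 2 = 128.

128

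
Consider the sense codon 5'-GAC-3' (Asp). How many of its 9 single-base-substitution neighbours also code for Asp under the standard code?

1

Position 1: none → 0 synonymous.
Position 2: none → 0 synonymous.
Position 3: GAU → 1 synonymous.
Total: 0 + 0 + 1 = 1.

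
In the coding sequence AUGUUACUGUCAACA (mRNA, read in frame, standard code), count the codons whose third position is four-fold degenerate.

3

Codon 1 AUG (Met): third position 1-fold.
Codon 2 UUA (Leu): third position 2-fold.
Codon 3 CUG (Leu): third position 4-fold.
Codon 4 UCA (Ser): third position 4-fold.
Codon 5 ACA (Thr): third position 4-fold.
Four-fold degenerate third positions: 3.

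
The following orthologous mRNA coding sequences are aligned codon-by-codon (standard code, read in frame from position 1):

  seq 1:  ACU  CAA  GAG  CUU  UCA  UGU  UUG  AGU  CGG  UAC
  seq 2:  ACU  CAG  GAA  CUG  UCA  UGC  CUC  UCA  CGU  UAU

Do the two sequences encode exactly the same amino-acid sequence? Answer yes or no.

Codon 1: ACU Thr / ACU Thr — identical.
Codon 2: CAA Gln / CAG Gln — synonymous.
Codon 3: GAG Glu / GAA Glu — synonymous.
Codon 4: CUU Leu / CUG Leu — synonymous.
Codon 5: UCA Ser / UCA Ser — identical.
Codon 6: UGU Cys / UGC Cys — synonymous.
Codon 7: UUG Leu / CUC Leu — synonymous.
Codon 8: AGU Ser / UCA Ser — synonymous.
Codon 9: CGG Arg / CGU Arg — synonymous.
Codon 10: UAC Tyr / UAU Tyr — synonymous.
Nonsynonymous differences: 0 → same protein.

yes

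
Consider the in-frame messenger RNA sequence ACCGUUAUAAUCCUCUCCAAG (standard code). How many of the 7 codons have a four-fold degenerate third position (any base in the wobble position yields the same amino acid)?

Codon 1 ACC (Thr): third position 4-fold.
Codon 2 GUU (Val): third position 4-fold.
Codon 3 AUA (Ile): third position 3-fold.
Codon 4 AUC (Ile): third position 3-fold.
Codon 5 CUC (Leu): third position 4-fold.
Codon 6 UCC (Ser): third position 4-fold.
Codon 7 AAG (Lys): third position 2-fold.
Four-fold degenerate third positions: 4.

4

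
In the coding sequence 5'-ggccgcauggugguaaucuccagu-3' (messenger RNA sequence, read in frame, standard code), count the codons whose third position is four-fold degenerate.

Codon 1 GGC (Gly): third position 4-fold.
Codon 2 CGC (Arg): third position 4-fold.
Codon 3 AUG (Met): third position 1-fold.
Codon 4 GUG (Val): third position 4-fold.
Codon 5 GUA (Val): third position 4-fold.
Codon 6 AUC (Ile): third position 3-fold.
Codon 7 UCC (Ser): third position 4-fold.
Codon 8 AGU (Ser): third position 2-fold.
Four-fold degenerate third positions: 5.

5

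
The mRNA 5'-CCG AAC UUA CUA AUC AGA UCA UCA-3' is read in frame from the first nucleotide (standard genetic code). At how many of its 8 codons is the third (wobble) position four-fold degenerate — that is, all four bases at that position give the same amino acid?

Codon 1 CCG (Pro): third position 4-fold.
Codon 2 AAC (Asn): third position 2-fold.
Codon 3 UUA (Leu): third position 2-fold.
Codon 4 CUA (Leu): third position 4-fold.
Codon 5 AUC (Ile): third position 3-fold.
Codon 6 AGA (Arg): third position 2-fold.
Codon 7 UCA (Ser): third position 4-fold.
Codon 8 UCA (Ser): third position 4-fold.
Four-fold degenerate third positions: 4.

4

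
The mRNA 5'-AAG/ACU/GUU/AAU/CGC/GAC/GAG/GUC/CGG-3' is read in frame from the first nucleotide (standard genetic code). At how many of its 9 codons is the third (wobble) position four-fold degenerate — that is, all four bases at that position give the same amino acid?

Codon 1 AAG (Lys): third position 2-fold.
Codon 2 ACU (Thr): third position 4-fold.
Codon 3 GUU (Val): third position 4-fold.
Codon 4 AAU (Asn): third position 2-fold.
Codon 5 CGC (Arg): third position 4-fold.
Codon 6 GAC (Asp): third position 2-fold.
Codon 7 GAG (Glu): third position 2-fold.
Codon 8 GUC (Val): third position 4-fold.
Codon 9 CGG (Arg): third position 4-fold.
Four-fold degenerate third positions: 5.

5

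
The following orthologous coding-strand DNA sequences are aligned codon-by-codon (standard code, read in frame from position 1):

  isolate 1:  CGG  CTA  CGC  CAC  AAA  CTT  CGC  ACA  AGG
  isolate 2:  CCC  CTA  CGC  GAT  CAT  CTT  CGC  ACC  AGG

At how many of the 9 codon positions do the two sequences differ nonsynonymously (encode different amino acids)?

Codon 1: CGG Arg / CCC Pro — nonsynonymous.
Codon 2: CTA Leu / CTA Leu — identical.
Codon 3: CGC Arg / CGC Arg — identical.
Codon 4: CAC His / GAT Asp — nonsynonymous.
Codon 5: AAA Lys / CAT His — nonsynonymous.
Codon 6: CTT Leu / CTT Leu — identical.
Codon 7: CGC Arg / CGC Arg — identical.
Codon 8: ACA Thr / ACC Thr — synonymous.
Codon 9: AGG Arg / AGG Arg — identical.
Nonsynonymous differences: 3.

3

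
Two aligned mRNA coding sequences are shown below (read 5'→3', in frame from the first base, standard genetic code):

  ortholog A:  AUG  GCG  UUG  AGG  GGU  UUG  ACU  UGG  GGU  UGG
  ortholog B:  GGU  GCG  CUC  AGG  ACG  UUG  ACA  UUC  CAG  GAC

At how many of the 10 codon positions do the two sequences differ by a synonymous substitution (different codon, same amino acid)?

Codon 1: AUG Met / GGU Gly — nonsynonymous.
Codon 2: GCG Ala / GCG Ala — identical.
Codon 3: UUG Leu / CUC Leu — synonymous.
Codon 4: AGG Arg / AGG Arg — identical.
Codon 5: GGU Gly / ACG Thr — nonsynonymous.
Codon 6: UUG Leu / UUG Leu — identical.
Codon 7: ACU Thr / ACA Thr — synonymous.
Codon 8: UGG Trp / UUC Phe — nonsynonymous.
Codon 9: GGU Gly / CAG Gln — nonsynonymous.
Codon 10: UGG Trp / GAC Asp — nonsynonymous.
Synonymous differences: 2.

2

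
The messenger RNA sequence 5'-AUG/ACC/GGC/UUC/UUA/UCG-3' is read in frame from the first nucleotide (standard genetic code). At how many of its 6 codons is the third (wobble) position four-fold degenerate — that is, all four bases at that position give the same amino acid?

3

Codon 1 AUG (Met): third position 1-fold.
Codon 2 ACC (Thr): third position 4-fold.
Codon 3 GGC (Gly): third position 4-fold.
Codon 4 UUC (Phe): third position 2-fold.
Codon 5 UUA (Leu): third position 2-fold.
Codon 6 UCG (Ser): third position 4-fold.
Four-fold degenerate third positions: 3.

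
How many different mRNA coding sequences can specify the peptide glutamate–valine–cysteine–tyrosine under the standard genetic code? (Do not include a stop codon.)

32

Glu: 2 codons.
Val: 4 codons.
Cys: 2 codons.
Tyr: 2 codons.
2 × 4 × 2 × 2 = 32.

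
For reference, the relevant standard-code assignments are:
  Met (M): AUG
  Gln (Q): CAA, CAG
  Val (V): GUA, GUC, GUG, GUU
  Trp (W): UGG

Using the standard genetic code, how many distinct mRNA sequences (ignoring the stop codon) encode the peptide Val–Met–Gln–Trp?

Val: 4 codons.
Met: 1 codon.
Gln: 2 codons.
Trp: 1 codon.
4 × 1 × 2 × 1 = 8.

8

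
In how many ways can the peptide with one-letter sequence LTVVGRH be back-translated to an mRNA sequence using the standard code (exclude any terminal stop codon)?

Leu: 6 codons.
Thr: 4 codons.
Val: 4 codons.
Val: 4 codons.
Gly: 4 codons.
Arg: 6 codons.
His: 2 codons.
6 × 4 × 4 × 4 × 4 × 6 × 2 = 18432.

18432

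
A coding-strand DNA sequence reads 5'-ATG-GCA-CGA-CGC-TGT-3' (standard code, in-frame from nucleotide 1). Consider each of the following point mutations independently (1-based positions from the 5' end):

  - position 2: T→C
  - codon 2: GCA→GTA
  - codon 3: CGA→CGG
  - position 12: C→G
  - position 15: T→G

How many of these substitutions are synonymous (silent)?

Codon 1: ATG (Met) → ACG (Thr) — missense.
Codon 2: GCA (Ala) → GTA (Val) — missense.
Codon 3: CGA (Arg) → CGG (Arg) — synonymous.
Codon 4: CGC (Arg) → CGG (Arg) — synonymous.
Codon 5: TGT (Cys) → TGG (Trp) — missense.
Synonymous: 2 of 5.

2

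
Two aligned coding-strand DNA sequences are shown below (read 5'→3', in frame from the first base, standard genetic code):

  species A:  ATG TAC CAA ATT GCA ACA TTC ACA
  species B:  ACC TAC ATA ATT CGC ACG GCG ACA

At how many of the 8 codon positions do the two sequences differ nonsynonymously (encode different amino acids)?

4

Codon 1: ATG Met / ACC Thr — nonsynonymous.
Codon 2: TAC Tyr / TAC Tyr — identical.
Codon 3: CAA Gln / ATA Ile — nonsynonymous.
Codon 4: ATT Ile / ATT Ile — identical.
Codon 5: GCA Ala / CGC Arg — nonsynonymous.
Codon 6: ACA Thr / ACG Thr — synonymous.
Codon 7: TTC Phe / GCG Ala — nonsynonymous.
Codon 8: ACA Thr / ACA Thr — identical.
Nonsynonymous differences: 4.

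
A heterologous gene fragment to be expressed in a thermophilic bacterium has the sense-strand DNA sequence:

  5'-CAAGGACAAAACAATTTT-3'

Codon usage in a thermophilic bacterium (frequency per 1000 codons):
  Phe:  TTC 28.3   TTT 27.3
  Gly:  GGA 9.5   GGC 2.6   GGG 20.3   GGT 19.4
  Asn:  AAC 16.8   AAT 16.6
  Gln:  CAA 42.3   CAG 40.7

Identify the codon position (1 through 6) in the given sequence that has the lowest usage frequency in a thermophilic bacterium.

2

Codon 1 CAA (Gln): 42.3 per 1000.
Codon 2 GGA (Gly): 9.5 per 1000.
Codon 3 CAA (Gln): 42.3 per 1000.
Codon 4 AAC (Asn): 16.8 per 1000.
Codon 5 AAT (Asn): 16.6 per 1000.
Codon 6 TTT (Phe): 27.3 per 1000.
Lowest frequency is 9.5 at codon 2.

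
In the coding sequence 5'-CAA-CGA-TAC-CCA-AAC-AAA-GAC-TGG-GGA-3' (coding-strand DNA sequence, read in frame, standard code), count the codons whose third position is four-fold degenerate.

3

Codon 1 CAA (Gln): third position 2-fold.
Codon 2 CGA (Arg): third position 4-fold.
Codon 3 TAC (Tyr): third position 2-fold.
Codon 4 CCA (Pro): third position 4-fold.
Codon 5 AAC (Asn): third position 2-fold.
Codon 6 AAA (Lys): third position 2-fold.
Codon 7 GAC (Asp): third position 2-fold.
Codon 8 TGG (Trp): third position 1-fold.
Codon 9 GGA (Gly): third position 4-fold.
Four-fold degenerate third positions: 3.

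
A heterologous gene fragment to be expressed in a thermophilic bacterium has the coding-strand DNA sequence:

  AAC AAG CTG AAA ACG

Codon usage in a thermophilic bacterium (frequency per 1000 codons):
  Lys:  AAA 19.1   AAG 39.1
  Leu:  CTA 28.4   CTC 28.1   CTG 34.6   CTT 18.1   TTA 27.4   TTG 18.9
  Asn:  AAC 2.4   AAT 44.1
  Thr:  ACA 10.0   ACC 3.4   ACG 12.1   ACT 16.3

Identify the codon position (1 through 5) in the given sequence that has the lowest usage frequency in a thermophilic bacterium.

Codon 1 AAC (Asn): 2.4 per 1000.
Codon 2 AAG (Lys): 39.1 per 1000.
Codon 3 CTG (Leu): 34.6 per 1000.
Codon 4 AAA (Lys): 19.1 per 1000.
Codon 5 ACG (Thr): 12.1 per 1000.
Lowest frequency is 2.4 at codon 1.

1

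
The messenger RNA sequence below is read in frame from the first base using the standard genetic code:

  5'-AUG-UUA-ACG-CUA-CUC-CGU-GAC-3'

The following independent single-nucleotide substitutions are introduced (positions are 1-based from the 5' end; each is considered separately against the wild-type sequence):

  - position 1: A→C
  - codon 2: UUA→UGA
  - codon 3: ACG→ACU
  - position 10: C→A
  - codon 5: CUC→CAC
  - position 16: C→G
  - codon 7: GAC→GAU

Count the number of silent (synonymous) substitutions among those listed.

Codon 1: AUG (Met) → CUG (Leu) — missense.
Codon 2: UUA (Leu) → UGA (Stop) — nonsense.
Codon 3: ACG (Thr) → ACU (Thr) — synonymous.
Codon 4: CUA (Leu) → AUA (Ile) — missense.
Codon 5: CUC (Leu) → CAC (His) — missense.
Codon 6: CGU (Arg) → GGU (Gly) — missense.
Codon 7: GAC (Asp) → GAU (Asp) — synonymous.
Synonymous: 2 of 7.

2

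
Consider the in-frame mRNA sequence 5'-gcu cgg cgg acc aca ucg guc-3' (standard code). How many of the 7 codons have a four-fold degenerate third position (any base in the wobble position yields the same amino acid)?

7

Codon 1 GCU (Ala): third position 4-fold.
Codon 2 CGG (Arg): third position 4-fold.
Codon 3 CGG (Arg): third position 4-fold.
Codon 4 ACC (Thr): third position 4-fold.
Codon 5 ACA (Thr): third position 4-fold.
Codon 6 UCG (Ser): third position 4-fold.
Codon 7 GUC (Val): third position 4-fold.
Four-fold degenerate third positions: 7.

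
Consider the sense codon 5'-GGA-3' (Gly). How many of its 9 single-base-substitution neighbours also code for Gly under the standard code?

Position 1: none → 0 synonymous.
Position 2: none → 0 synonymous.
Position 3: GGU, GGC, GGG → 3 synonymous.
Total: 0 + 0 + 3 = 3.

3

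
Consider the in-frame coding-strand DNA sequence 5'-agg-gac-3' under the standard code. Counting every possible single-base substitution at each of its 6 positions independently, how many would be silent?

Codon 1 (AGG, Arg): 2 synonymous substitutions.
Codon 2 (GAC, Asp): 1 synonymous substitution.
Total: 2 + 1 = 3.

3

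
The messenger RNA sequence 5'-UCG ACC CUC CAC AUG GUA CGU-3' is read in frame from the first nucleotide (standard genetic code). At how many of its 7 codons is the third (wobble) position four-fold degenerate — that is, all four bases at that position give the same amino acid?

Codon 1 UCG (Ser): third position 4-fold.
Codon 2 ACC (Thr): third position 4-fold.
Codon 3 CUC (Leu): third position 4-fold.
Codon 4 CAC (His): third position 2-fold.
Codon 5 AUG (Met): third position 1-fold.
Codon 6 GUA (Val): third position 4-fold.
Codon 7 CGU (Arg): third position 4-fold.
Four-fold degenerate third positions: 5.

5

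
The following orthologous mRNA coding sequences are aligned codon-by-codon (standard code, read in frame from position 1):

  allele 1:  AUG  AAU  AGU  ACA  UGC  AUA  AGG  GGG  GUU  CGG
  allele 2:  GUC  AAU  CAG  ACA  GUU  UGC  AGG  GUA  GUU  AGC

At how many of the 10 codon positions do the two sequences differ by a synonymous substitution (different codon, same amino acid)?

0

Codon 1: AUG Met / GUC Val — nonsynonymous.
Codon 2: AAU Asn / AAU Asn — identical.
Codon 3: AGU Ser / CAG Gln — nonsynonymous.
Codon 4: ACA Thr / ACA Thr — identical.
Codon 5: UGC Cys / GUU Val — nonsynonymous.
Codon 6: AUA Ile / UGC Cys — nonsynonymous.
Codon 7: AGG Arg / AGG Arg — identical.
Codon 8: GGG Gly / GUA Val — nonsynonymous.
Codon 9: GUU Val / GUU Val — identical.
Codon 10: CGG Arg / AGC Ser — nonsynonymous.
Synonymous differences: 0.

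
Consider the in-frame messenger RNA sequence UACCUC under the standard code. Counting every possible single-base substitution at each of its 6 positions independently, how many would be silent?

4

Codon 1 (UAC, Tyr): 1 synonymous substitution.
Codon 2 (CUC, Leu): 3 synonymous substitutions.
Total: 1 + 3 = 4.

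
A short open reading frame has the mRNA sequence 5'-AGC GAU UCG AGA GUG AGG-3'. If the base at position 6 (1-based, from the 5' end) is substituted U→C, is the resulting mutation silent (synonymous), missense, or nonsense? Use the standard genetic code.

Position 6 falls in codon 2: GAU → Asp.
After the substitution the codon is GAC → Asp.
Both encode Asp, so the change is synonymous.

silent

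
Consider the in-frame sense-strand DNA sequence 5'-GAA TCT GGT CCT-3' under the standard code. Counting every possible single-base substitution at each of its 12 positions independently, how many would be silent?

10

Codon 1 (GAA, Glu): 1 synonymous substitution.
Codon 2 (TCT, Ser): 3 synonymous substitutions.
Codon 3 (GGT, Gly): 3 synonymous substitutions.
Codon 4 (CCT, Pro): 3 synonymous substitutions.
Total: 1 + 3 + 3 + 3 = 10.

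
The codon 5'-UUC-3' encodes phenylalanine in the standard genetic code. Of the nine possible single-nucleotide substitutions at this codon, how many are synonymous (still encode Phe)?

Position 1: none → 0 synonymous.
Position 2: none → 0 synonymous.
Position 3: UUU → 1 synonymous.
Total: 0 + 0 + 1 = 1.

1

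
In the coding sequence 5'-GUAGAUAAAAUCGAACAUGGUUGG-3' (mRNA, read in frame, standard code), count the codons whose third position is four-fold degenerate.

2

Codon 1 GUA (Val): third position 4-fold.
Codon 2 GAU (Asp): third position 2-fold.
Codon 3 AAA (Lys): third position 2-fold.
Codon 4 AUC (Ile): third position 3-fold.
Codon 5 GAA (Glu): third position 2-fold.
Codon 6 CAU (His): third position 2-fold.
Codon 7 GGU (Gly): third position 4-fold.
Codon 8 UGG (Trp): third position 1-fold.
Four-fold degenerate third positions: 2.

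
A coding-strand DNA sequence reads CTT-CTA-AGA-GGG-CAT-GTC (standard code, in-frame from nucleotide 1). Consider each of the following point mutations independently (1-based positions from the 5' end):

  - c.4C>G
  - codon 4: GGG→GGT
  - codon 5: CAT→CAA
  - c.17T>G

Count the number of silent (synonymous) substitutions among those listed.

Codon 2: CTA (Leu) → GTA (Val) — missense.
Codon 4: GGG (Gly) → GGT (Gly) — synonymous.
Codon 5: CAT (His) → CAA (Gln) — missense.
Codon 6: GTC (Val) → GGC (Gly) — missense.
Synonymous: 1 of 4.

1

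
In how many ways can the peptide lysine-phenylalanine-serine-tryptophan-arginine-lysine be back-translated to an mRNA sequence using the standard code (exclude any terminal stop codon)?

Lys: 2 codons.
Phe: 2 codons.
Ser: 6 codons.
Trp: 1 codon.
Arg: 6 codons.
Lys: 2 codons.
2 × 2 × 6 × 1 × 6 × 2 = 288.

288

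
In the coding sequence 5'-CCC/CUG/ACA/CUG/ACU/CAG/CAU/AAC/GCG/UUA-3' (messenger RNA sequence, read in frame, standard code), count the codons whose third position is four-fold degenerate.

Codon 1 CCC (Pro): third position 4-fold.
Codon 2 CUG (Leu): third position 4-fold.
Codon 3 ACA (Thr): third position 4-fold.
Codon 4 CUG (Leu): third position 4-fold.
Codon 5 ACU (Thr): third position 4-fold.
Codon 6 CAG (Gln): third position 2-fold.
Codon 7 CAU (His): third position 2-fold.
Codon 8 AAC (Asn): third position 2-fold.
Codon 9 GCG (Ala): third position 4-fold.
Codon 10 UUA (Leu): third position 2-fold.
Four-fold degenerate third positions: 6.

6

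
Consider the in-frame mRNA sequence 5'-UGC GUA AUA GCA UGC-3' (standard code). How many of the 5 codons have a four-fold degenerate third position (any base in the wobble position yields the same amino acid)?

2

Codon 1 UGC (Cys): third position 2-fold.
Codon 2 GUA (Val): third position 4-fold.
Codon 3 AUA (Ile): third position 3-fold.
Codon 4 GCA (Ala): third position 4-fold.
Codon 5 UGC (Cys): third position 2-fold.
Four-fold degenerate third positions: 2.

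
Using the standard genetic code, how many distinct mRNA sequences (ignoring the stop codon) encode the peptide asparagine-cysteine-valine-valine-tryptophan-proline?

Asn: 2 codons.
Cys: 2 codons.
Val: 4 codons.
Val: 4 codons.
Trp: 1 codon.
Pro: 4 codons.
2 × 2 × 4 × 4 × 1 × 4 = 256.

256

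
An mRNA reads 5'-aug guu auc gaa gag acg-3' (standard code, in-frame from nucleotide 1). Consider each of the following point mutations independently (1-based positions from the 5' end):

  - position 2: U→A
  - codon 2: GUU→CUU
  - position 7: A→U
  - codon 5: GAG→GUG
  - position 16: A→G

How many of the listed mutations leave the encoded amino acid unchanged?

0

Codon 1: AUG (Met) → AAG (Lys) — missense.
Codon 2: GUU (Val) → CUU (Leu) — missense.
Codon 3: AUC (Ile) → UUC (Phe) — missense.
Codon 5: GAG (Glu) → GUG (Val) — missense.
Codon 6: ACG (Thr) → GCG (Ala) — missense.
Synonymous: 0 of 5.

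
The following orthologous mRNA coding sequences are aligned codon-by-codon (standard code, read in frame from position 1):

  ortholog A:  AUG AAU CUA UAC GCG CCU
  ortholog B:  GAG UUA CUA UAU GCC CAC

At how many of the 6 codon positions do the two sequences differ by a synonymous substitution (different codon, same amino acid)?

Codon 1: AUG Met / GAG Glu — nonsynonymous.
Codon 2: AAU Asn / UUA Leu — nonsynonymous.
Codon 3: CUA Leu / CUA Leu — identical.
Codon 4: UAC Tyr / UAU Tyr — synonymous.
Codon 5: GCG Ala / GCC Ala — synonymous.
Codon 6: CCU Pro / CAC His — nonsynonymous.
Synonymous differences: 2.

2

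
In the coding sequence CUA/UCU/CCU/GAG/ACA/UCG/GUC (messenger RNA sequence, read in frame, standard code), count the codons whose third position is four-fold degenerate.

Codon 1 CUA (Leu): third position 4-fold.
Codon 2 UCU (Ser): third position 4-fold.
Codon 3 CCU (Pro): third position 4-fold.
Codon 4 GAG (Glu): third position 2-fold.
Codon 5 ACA (Thr): third position 4-fold.
Codon 6 UCG (Ser): third position 4-fold.
Codon 7 GUC (Val): third position 4-fold.
Four-fold degenerate third positions: 6.

6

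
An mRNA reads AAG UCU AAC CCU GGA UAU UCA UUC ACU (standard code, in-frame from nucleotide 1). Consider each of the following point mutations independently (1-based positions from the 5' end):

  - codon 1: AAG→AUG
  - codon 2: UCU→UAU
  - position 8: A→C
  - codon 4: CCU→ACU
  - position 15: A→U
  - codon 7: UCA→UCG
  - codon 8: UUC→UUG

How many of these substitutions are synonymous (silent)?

2

Codon 1: AAG (Lys) → AUG (Met) — missense.
Codon 2: UCU (Ser) → UAU (Tyr) — missense.
Codon 3: AAC (Asn) → ACC (Thr) — missense.
Codon 4: CCU (Pro) → ACU (Thr) — missense.
Codon 5: GGA (Gly) → GGU (Gly) — synonymous.
Codon 7: UCA (Ser) → UCG (Ser) — synonymous.
Codon 8: UUC (Phe) → UUG (Leu) — missense.
Synonymous: 2 of 7.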